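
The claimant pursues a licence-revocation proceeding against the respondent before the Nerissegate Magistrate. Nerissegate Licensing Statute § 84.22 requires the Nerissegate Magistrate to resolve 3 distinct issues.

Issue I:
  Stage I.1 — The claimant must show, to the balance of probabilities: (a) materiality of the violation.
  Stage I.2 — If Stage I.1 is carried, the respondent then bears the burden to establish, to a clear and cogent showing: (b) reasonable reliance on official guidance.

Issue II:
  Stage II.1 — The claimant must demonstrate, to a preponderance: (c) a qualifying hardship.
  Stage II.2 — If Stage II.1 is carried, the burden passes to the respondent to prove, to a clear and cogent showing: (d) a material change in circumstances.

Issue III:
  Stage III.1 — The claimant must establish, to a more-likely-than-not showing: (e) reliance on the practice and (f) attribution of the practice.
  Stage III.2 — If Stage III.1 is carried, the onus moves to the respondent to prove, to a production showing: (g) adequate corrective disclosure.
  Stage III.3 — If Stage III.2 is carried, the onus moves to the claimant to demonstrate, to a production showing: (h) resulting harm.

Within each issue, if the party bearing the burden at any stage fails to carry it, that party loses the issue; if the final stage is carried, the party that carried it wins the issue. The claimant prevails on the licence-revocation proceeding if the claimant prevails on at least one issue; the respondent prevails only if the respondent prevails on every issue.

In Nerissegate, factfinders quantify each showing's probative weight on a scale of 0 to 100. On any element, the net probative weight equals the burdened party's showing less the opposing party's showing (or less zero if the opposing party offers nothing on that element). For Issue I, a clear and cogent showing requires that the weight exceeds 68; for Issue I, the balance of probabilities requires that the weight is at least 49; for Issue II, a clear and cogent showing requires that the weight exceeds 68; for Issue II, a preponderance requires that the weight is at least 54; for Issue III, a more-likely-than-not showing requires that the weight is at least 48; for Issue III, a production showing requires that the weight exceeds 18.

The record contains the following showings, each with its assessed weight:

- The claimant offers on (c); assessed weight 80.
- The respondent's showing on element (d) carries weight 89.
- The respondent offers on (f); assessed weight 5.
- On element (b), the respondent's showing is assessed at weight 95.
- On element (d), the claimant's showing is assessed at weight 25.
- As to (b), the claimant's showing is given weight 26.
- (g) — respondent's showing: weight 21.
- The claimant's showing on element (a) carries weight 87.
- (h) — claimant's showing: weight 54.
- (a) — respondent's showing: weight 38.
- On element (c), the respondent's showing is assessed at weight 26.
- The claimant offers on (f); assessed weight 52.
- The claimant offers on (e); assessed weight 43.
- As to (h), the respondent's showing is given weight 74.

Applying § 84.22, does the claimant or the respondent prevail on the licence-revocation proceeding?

claimant

— Issue I —
Stage I.1 (claimant, the balance of probabilities, weight is at least 49): (a) net 87−38=49 ≥ 49 — meets.
  The claimant carries Stage I.1; the respondent now bears the burden.
Stage I.2 (respondent, a clear and cogent showing, weight exceeds 68): (b) net 95−26=69 > 68 — meets.
  Stage I.2 carried; the final stage is satisfied.
With every stage satisfied, the respondent prevails on this issue.
— Issue II —
At Stage II.1 the claimant must meet a preponderance (weight is at least 54): on (c) the weight is 80 less the opposing 26 gives net 54, ≥ 54, so (c) meets the standard.
  Stage II.1 carried; the burden shifts to the respondent.
At Stage II.2 the respondent must meet a clear and cogent showing (weight exceeds 68): on (d) the weight is 89 less the opposing 25 gives net 64, ≤ 68, so (d) does not meet the standard.
  Stage II.2 not carried; the respondent fails its burden.
The analysis ends at Stage II.2; the claimant prevails on this issue.
— Issue III —
At Stage III.1 the claimant must meet a more-likely-than-not showing (weight is at least 48): on (e) the weight is 43, which does not reach 48, so (e) does not meet the standard; on (f) the weight is 52 less the opposing 5 gives net 47, < 48, so (f) does not meet the standard.
  Stage III.1 not carried; the claimant fails its burden.
So the respondent prevails on this issue.
Per-issue: Issue I → respondent; Issue II → claimant; Issue III → respondent. The claimant must prevail on at least one issue; overall, the claimant prevails.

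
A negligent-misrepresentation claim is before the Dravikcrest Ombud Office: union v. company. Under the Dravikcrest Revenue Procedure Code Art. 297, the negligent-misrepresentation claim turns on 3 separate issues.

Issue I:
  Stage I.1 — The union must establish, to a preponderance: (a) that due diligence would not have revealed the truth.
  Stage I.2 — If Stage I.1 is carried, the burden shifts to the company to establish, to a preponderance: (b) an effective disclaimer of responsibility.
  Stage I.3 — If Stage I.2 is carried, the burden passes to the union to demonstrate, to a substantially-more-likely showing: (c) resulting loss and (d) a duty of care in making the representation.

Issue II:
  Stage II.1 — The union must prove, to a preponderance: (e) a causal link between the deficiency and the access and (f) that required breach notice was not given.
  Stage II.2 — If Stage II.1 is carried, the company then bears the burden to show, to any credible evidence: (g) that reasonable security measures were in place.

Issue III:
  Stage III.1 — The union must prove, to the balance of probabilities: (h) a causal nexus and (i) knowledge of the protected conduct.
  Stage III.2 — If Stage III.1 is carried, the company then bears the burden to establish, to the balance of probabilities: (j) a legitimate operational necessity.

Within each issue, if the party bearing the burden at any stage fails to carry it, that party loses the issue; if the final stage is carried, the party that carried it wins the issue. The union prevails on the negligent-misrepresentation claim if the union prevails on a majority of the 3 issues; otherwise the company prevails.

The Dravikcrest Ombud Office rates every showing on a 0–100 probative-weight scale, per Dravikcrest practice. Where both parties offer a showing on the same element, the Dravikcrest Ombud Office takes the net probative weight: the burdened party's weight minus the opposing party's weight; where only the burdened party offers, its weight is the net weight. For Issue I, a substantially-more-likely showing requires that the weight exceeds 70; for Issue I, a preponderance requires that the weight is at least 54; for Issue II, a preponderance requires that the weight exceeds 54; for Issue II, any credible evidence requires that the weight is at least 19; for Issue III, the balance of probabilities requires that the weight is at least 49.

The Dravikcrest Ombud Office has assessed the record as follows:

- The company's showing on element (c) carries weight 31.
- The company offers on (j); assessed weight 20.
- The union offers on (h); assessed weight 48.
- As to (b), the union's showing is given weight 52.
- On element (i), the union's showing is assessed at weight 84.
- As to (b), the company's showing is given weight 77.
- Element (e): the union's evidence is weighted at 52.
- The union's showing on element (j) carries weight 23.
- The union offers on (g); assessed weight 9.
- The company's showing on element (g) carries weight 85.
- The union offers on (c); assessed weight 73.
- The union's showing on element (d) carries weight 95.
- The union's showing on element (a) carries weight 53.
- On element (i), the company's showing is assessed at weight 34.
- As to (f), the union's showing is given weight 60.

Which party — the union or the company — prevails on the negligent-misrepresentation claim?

company

— Issue I —
Stage I.1 (union, a preponderance, weight is at least 54): (a) 53 < 54 — fails.
  Stage I.1 not carried; the union fails its burden.
The analysis ends at Stage I.1; the company prevails on this issue.
— Issue II —
Stage II.1 — burden on union; standard: a preponderance (weight exceeds 54).
    (e): 52 ≤ 54 [not met]
    (f): 60 > 54 [met]
  Stage II.1 not carried; the union fails its burden.
The analysis ends at Stage II.1; the company prevails on this issue.
— Issue III —
Stage III.1 (union, the balance of probabilities, weight is at least 49): (h) 48 < 49 — fails; (i) net 84−34=50 ≥ 49 — meets.
  Not every element is met, so the union fails to carry Stage III.1.
The company prevails on this issue.
Per-issue: Issue I → company; Issue II → company; Issue III → company. The union must prevail on a majority of issues; overall, the company prevails.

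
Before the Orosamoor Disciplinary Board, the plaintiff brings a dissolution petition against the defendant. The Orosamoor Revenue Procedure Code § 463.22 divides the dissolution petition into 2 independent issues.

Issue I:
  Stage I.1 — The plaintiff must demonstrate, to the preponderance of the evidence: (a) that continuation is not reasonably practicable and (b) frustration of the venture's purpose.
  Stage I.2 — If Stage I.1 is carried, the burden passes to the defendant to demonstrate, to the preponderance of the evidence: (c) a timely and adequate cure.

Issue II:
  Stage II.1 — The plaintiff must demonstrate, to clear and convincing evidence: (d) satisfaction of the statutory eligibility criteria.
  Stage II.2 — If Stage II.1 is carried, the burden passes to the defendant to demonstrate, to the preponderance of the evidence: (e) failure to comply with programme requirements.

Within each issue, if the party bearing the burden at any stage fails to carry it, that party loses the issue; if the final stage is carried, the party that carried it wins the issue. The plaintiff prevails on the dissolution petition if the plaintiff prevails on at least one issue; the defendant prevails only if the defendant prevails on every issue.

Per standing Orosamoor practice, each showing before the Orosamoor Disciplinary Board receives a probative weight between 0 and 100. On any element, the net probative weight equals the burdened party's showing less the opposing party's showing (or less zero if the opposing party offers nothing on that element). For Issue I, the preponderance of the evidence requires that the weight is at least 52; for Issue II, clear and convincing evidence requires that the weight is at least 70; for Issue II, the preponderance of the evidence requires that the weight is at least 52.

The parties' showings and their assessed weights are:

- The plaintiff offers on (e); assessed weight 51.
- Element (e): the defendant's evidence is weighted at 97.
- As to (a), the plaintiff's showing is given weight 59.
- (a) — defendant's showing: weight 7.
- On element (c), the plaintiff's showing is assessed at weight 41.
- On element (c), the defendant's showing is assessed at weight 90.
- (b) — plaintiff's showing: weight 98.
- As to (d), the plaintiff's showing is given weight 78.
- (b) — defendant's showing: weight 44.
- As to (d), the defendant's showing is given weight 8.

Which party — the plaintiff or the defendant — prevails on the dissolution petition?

plaintiff

— Issue I —
At Stage I.1 the plaintiff must meet the preponderance of the evidence (weight is at least 52): on (a) the weight is 59 less the opposing 7 gives net 52, which does reach 52, so (a) meets the standard; on (b) the weight is 98 less the opposing 44 gives net 54, ≥ 52, so (b) meets the standard.
  The plaintiff carries Stage I.1; the defendant now bears the burden.
At Stage I.2 the defendant must meet the preponderance of the evidence (weight is at least 52): on (c) the weight is 90 less the opposing 41 gives net 49, which does not reach 52, so (c) does not meet the standard.
  The defendant does not carry Stage I.2.
The analysis ends at Stage I.2; the plaintiff prevails on this issue.
— Issue II —
Stage II.1 (plaintiff, clear and convincing evidence, weight is at least 70): (d) net 78−8=70 ≥ 70 — meets.
  The plaintiff carries Stage II.1; the defendant now bears the burden.
Stage II.2 (defendant, the preponderance of the evidence, weight is at least 52): (e) net 97−51=46 < 52 — fails.
  The defendant does not carry Stage II.2.
The analysis ends at Stage II.2; the plaintiff prevails on this issue.
Per-issue: Issue I → plaintiff; Issue II → plaintiff. The plaintiff must prevail on at least one issue; overall, the plaintiff prevails.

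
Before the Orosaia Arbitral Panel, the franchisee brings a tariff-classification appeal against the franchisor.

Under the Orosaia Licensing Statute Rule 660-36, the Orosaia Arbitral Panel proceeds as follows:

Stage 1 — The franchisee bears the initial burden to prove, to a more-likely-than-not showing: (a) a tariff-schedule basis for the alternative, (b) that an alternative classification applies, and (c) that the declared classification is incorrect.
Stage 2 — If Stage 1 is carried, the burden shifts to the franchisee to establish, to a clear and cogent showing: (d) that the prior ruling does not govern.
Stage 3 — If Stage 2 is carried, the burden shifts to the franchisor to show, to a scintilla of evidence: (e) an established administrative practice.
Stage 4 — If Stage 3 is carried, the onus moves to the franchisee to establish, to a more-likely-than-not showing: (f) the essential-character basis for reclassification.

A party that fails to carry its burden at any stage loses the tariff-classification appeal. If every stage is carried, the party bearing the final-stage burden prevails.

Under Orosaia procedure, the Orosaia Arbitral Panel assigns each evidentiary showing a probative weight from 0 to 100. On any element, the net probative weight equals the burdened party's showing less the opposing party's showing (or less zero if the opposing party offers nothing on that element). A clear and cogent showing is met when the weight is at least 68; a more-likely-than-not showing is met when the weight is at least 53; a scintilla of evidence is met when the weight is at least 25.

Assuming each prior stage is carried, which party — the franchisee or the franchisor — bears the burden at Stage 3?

franchisor

Stage 3's rule assigns the burden to the franchisor (to a scintilla of evidence).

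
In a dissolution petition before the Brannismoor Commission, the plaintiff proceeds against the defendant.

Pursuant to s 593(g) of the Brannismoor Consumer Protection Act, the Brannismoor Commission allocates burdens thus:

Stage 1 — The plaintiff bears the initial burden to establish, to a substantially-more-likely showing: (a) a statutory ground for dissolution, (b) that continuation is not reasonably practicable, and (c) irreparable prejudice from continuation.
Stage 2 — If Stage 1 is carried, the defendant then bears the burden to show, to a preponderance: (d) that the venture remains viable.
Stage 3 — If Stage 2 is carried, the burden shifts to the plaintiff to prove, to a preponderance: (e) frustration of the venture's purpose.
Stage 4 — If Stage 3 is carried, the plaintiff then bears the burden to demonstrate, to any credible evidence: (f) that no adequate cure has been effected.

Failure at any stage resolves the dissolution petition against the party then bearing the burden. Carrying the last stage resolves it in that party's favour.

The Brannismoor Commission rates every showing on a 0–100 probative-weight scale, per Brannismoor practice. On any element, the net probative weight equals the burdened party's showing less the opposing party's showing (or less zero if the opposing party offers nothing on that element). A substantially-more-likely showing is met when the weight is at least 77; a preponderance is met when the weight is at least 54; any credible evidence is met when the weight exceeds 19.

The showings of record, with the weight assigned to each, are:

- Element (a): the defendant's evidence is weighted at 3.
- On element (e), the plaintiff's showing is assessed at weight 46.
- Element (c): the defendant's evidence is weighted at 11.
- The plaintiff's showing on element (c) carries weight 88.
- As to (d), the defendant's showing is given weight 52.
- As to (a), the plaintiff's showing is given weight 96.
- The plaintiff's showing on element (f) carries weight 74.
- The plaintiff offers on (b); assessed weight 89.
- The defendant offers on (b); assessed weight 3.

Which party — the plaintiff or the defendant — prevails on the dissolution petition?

plaintiff

Stage 1 (plaintiff, a substantially-more-likely showing, weight is at least 77): (a) net 96−3=93 ≥ 77 — meets; (b) net 89−3=86 ≥ 77 — meets; (c) net 88−11=77 ≥ 77 — meets.
  Stage 1 carried; the burden shifts to the defendant.
Stage 2 (defendant, a preponderance, weight is at least 54): (d) 52 < 54 — fails.
  The defendant does not carry Stage 2.
The plaintiff prevails.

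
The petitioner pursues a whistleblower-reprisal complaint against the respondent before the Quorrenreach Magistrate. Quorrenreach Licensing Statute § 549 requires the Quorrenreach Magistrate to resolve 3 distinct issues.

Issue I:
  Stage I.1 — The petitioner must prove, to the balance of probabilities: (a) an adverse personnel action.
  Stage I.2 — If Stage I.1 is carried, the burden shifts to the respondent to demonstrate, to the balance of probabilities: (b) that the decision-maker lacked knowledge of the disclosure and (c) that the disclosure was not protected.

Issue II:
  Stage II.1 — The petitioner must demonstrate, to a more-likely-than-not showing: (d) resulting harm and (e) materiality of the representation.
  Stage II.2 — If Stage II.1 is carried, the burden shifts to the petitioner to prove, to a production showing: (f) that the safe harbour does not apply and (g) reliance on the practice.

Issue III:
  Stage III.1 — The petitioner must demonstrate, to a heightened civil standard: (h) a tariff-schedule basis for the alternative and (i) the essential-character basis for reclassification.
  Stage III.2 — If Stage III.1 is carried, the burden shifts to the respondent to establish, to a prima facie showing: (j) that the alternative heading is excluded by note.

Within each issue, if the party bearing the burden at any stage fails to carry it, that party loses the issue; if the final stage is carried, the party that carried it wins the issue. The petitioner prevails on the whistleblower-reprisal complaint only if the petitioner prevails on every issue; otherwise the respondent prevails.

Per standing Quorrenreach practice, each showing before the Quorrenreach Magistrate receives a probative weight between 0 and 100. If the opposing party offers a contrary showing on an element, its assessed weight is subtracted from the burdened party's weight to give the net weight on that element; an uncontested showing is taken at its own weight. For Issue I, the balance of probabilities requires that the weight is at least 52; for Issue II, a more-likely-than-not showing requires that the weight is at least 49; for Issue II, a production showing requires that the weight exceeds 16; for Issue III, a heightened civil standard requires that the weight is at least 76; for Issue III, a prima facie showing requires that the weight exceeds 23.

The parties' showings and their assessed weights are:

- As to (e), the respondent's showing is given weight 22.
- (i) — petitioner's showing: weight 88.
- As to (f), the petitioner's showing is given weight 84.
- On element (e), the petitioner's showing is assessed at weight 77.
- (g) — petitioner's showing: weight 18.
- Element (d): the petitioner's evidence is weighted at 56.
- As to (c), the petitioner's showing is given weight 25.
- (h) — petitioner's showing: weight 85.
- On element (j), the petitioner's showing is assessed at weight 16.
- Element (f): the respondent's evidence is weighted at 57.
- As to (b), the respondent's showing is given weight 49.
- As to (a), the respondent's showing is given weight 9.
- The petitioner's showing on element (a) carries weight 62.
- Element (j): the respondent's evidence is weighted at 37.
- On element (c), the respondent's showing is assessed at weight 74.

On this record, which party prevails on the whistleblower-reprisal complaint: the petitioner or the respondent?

petitioner

— Issue I —
At Stage I.1 the petitioner must meet the balance of probabilities (weight is at least 52): on (a) the weight is 62 less the opposing 9 gives net 53, ≥ 52, so (a) meets the standard.
  The petitioner carries Stage I.1; the respondent now bears the burden.
At Stage I.2 the respondent must meet the balance of probabilities (weight is at least 52): on (b) the weight is 49, < 52, so (b) does not meet the standard; on (c) the weight is 74 less the opposing 25 gives net 49, which does not reach 52, so (c) does not meet the standard.
  The respondent does not carry Stage I.2.
The analysis ends at Stage I.2; the petitioner prevails on this issue.
— Issue II —
Stage II.1 (petitioner, a more-likely-than-not showing, weight is at least 49): (d) 56 ≥ 49 — meets; (e) net 77−22=55 ≥ 49 — meets.
  Stage II.1 is satisfied; the petitioner continues to bear the burden.
Stage II.2 (petitioner, a production showing, weight exceeds 16): (f) net 84−57=27 > 16 — meets; (g) 18 > 16 — meets.
  Stage II.2 carried; the final stage is satisfied.
All stages carried — the petitioner prevails on this issue.
— Issue III —
At Stage III.1 the petitioner must meet a heightened civil standard (weight is at least 76): on (h) the weight is 85, ≥ 76, so (h) meets the standard; on (i) the weight is 88, ≥ 76, so (i) meets the standard.
  The petitioner carries Stage III.1; the respondent now bears the burden.
At Stage III.2 the respondent must meet a prima facie showing (weight exceeds 23): on (j) the weight is 37 less the opposing 16 gives net 21, ≤ 23, so (j) does not meet the standard.
  The respondent does not carry Stage III.2.
The petitioner prevails on this issue.
Per-issue: Issue I → petitioner; Issue II → petitioner; Issue III → petitioner. The petitioner must prevail on every issue; overall, the petitioner prevails.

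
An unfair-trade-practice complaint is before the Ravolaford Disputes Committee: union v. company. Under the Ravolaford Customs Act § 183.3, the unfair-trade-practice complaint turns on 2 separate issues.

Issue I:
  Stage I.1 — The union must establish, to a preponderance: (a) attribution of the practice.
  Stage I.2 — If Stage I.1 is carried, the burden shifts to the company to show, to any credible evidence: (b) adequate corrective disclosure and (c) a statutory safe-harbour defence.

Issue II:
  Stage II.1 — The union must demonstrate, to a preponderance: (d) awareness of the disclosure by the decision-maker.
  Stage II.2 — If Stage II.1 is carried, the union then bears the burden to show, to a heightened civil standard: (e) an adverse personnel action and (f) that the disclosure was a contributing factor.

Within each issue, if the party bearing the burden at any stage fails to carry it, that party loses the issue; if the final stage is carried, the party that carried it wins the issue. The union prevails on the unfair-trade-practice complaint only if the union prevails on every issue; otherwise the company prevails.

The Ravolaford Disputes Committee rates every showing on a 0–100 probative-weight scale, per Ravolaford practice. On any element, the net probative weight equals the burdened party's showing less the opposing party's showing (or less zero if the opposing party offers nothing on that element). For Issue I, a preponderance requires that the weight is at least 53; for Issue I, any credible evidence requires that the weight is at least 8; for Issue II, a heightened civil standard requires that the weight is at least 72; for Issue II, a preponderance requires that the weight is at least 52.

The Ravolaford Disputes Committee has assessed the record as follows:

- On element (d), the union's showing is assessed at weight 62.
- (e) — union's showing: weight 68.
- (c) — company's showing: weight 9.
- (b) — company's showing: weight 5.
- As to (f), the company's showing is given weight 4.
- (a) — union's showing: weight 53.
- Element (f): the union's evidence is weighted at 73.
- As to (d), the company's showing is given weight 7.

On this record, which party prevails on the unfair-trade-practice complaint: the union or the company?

company

— Issue I —
Stage I.1 (union, a preponderance, weight is at least 53): (a) 53 ≥ 53 — meets.
  Stage I.1 is satisfied; the onus moves to the company.
Stage I.2 (company, any credible evidence, weight is at least 8): (b) 5 < 8 — fails; (c) 9 ≥ 8 — meets.
  The company does not carry Stage I.2.
The analysis ends at Stage I.2; the union prevails on this issue.
— Issue II —
At Stage II.1 the union must meet a preponderance (weight is at least 52): on (d) the weight is 62 less the opposing 7 gives net 55, ≥ 52, so (d) meets the standard.
  Stage II.1 carried; the burden remains with the union.
At Stage II.2 the union must meet a heightened civil standard (weight is at least 72): on (e) the weight is 68, < 72, so (e) does not meet the standard; on (f) the weight is 73 less the opposing 4 gives net 69, which does not reach 72, so (f) does not meet the standard.
  The union does not carry Stage II.2.
The company prevails on this issue.
Per-issue: Issue I → union; Issue II → company. The union must prevail on every issue; overall, the company prevails.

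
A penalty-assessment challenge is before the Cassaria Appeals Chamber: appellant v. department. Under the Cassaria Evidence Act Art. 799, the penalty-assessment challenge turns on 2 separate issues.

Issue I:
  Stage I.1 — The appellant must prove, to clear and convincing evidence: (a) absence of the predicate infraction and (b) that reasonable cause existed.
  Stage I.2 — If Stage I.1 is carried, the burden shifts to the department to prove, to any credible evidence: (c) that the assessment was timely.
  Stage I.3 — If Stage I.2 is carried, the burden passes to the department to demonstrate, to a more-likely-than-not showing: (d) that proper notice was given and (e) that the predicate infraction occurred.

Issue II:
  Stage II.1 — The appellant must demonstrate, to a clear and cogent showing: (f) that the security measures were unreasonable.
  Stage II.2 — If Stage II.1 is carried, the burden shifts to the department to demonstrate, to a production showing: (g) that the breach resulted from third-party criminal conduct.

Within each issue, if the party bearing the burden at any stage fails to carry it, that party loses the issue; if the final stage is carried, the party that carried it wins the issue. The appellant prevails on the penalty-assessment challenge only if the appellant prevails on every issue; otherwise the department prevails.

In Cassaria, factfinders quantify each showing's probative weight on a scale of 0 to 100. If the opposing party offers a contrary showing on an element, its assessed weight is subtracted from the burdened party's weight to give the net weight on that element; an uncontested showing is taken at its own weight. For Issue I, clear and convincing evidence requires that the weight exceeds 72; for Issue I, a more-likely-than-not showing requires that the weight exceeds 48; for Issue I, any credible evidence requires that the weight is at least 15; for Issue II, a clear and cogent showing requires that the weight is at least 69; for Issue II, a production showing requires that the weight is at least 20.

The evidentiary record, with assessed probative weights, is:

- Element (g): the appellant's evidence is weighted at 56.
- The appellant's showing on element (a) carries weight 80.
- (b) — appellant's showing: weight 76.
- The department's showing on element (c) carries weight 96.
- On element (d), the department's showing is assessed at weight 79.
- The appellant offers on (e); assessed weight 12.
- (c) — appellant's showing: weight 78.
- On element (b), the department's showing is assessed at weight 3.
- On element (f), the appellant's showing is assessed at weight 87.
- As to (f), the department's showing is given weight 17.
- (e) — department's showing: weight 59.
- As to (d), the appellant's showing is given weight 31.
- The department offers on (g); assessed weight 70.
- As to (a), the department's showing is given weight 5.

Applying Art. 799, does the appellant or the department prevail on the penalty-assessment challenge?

— Issue I —
Stage I.1 (appellant, clear and convincing evidence, weight exceeds 72): (a) net 80−5=75 > 72 — meets; (b) net 76−3=73 > 72 — meets.
  Stage I.1 is satisfied; the onus moves to the department.
Stage I.2 (department, any credible evidence, weight is at least 15): (c) net 96−78=18 ≥ 15 — meets.
  Stage I.2 is satisfied; the department continues to bear the burden.
Stage I.3 (department, a more-likely-than-not showing, weight exceeds 48): (d) net 79−31=48 ≤ 48 — fails; (e) net 59−12=47 ≤ 48 — fails.
  Stage I.3 not carried; the department fails its burden.
The appellant prevails on this issue.
— Issue II —
At Stage II.1 the appellant must meet a clear and cogent showing (weight is at least 69): on (f) the weight is 87 less the opposing 17 gives net 70, ≥ 69, so (f) meets the standard.
  The appellant carries Stage II.1; the department now bears the burden.
At Stage II.2 the department must meet a production showing (weight is at least 20): on (g) the weight is 70 less the opposing 56 gives net 14, < 20, so (g) does not meet the standard.
  Stage II.2 not carried; the department fails its burden.
So the appellant prevails on this issue.
Per-issue: Issue I → appellant; Issue II → appellant. The appellant must prevail on every issue; overall, the appellant prevails.

appellant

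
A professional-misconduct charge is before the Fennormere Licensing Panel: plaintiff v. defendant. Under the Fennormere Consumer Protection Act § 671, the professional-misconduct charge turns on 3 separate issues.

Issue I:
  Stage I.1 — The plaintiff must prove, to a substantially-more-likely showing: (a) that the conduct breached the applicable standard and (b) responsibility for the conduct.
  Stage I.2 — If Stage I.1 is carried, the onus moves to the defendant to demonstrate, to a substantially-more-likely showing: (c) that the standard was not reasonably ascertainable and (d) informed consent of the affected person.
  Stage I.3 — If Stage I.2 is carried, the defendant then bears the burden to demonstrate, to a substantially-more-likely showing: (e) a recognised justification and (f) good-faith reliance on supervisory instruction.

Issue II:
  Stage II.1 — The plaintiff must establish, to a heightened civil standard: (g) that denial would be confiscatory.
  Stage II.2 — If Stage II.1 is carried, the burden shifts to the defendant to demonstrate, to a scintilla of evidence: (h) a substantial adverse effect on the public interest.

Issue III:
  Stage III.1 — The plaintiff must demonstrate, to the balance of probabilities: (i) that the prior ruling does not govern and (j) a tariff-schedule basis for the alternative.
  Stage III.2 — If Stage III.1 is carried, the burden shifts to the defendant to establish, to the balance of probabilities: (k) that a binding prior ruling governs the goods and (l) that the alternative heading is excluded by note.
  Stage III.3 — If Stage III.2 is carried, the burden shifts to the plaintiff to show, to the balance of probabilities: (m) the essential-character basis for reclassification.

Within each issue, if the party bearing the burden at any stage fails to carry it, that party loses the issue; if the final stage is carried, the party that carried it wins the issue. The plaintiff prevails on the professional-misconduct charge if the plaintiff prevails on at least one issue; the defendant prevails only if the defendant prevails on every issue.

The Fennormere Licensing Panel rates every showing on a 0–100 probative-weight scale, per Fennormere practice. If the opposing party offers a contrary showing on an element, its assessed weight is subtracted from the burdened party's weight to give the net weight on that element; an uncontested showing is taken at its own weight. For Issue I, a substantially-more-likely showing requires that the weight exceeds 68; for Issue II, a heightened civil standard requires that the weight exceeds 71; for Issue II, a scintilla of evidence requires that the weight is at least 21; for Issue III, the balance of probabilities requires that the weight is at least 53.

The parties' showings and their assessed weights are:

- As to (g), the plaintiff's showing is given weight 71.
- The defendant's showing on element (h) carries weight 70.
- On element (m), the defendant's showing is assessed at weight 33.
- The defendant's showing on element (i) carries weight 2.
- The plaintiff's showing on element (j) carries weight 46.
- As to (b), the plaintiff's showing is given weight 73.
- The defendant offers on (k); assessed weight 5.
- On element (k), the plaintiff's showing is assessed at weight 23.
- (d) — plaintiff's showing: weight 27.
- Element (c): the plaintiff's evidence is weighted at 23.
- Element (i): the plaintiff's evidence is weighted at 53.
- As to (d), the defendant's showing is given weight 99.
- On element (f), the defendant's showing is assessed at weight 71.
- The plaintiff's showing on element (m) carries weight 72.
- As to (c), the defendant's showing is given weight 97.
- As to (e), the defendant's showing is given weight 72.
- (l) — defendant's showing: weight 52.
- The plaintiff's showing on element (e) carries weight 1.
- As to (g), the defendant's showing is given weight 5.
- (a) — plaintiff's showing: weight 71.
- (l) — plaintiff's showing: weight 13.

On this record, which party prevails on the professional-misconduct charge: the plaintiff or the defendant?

— Issue I —
At Stage I.1 the plaintiff must meet a substantially-more-likely showing (weight exceeds 68): on (a) the weight is 71, which does exceed 68, so (a) meets the standard; on (b) the weight is 73, > 68, so (b) meets the standard.
  Stage I.1 is satisfied; the onus moves to the defendant.
At Stage I.2 the defendant must meet a substantially-more-likely showing (weight exceeds 68): on (c) the weight is 97 less the opposing 23 gives net 74, > 68, so (c) meets the standard; on (d) the weight is 99 less the opposing 27 gives net 72, > 68, so (d) meets the standard.
  Stage I.2 carried; the burden remains with the defendant.
At Stage I.3 the defendant must meet a substantially-more-likely showing (weight exceeds 68): on (e) the weight is 72 less the opposing 1 gives net 71, > 68, so (e) meets the standard; on (f) the weight is 71, which does exceed 68, so (f) meets the standard.
  The defendant carries the last stage.
Every stage carried; the defendant prevails on this issue.
— Issue II —
Stage II.1 — burden on plaintiff; standard: a heightened civil standard (weight exceeds 71).
    (g): 71 − 5 = 66 ≤ 71 [not met]
  The plaintiff does not carry Stage II.1.
So the defendant prevails on this issue.
— Issue III —
At Stage III.1 the plaintiff must meet the balance of probabilities (weight is at least 53): on (i) the weight is 53 less the opposing 2 gives net 51, which does not reach 53, so (i) does not meet the standard; on (j) the weight is 46, which does not reach 53, so (j) does not meet the standard.
  Stage III.1 not carried; the plaintiff fails its burden.
The analysis ends at Stage III.1; the defendant prevails on this issue.
Per-issue: Issue I → defendant; Issue II → defendant; Issue III → defendant. The plaintiff must prevail on at least one issue; overall, the defendant prevails.

defendant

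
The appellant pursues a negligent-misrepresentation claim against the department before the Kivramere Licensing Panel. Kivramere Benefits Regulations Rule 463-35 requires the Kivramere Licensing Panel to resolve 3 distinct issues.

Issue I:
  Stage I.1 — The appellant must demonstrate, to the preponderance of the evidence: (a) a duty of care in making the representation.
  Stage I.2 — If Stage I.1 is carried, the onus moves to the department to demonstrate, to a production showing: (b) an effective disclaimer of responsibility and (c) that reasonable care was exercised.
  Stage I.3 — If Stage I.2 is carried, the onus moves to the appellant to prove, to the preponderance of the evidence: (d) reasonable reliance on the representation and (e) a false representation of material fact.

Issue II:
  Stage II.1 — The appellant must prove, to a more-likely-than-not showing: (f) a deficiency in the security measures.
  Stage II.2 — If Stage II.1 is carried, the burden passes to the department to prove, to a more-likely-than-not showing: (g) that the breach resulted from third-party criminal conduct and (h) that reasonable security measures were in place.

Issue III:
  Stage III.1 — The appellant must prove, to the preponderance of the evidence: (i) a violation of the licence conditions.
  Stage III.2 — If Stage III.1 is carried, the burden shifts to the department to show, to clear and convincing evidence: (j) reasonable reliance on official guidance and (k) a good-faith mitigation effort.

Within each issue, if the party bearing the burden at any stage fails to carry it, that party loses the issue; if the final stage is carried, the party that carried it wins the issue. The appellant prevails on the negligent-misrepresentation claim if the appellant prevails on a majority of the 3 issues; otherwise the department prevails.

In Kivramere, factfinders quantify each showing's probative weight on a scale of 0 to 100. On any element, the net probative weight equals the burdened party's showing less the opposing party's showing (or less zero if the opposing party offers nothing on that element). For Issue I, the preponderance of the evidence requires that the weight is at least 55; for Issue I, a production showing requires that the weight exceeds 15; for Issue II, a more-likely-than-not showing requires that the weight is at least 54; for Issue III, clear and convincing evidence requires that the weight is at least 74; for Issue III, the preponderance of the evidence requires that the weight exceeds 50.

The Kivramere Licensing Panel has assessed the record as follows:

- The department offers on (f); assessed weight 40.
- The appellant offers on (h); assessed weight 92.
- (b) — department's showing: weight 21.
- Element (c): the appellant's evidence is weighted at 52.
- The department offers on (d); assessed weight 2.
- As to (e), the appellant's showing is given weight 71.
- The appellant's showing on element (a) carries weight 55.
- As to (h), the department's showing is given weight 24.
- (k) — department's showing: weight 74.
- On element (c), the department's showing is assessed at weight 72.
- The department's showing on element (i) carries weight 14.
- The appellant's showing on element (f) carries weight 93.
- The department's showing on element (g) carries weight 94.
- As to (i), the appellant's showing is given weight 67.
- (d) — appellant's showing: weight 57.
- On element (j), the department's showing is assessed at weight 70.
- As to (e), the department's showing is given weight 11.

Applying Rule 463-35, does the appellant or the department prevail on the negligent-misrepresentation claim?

— Issue I —
Stage I.1 — burden on appellant; standard: the preponderance of the evidence (weight is at least 55).
    (a): 55 ≥ 55 [met]
  Stage I.1 is satisfied; the onus moves to the department.
Stage I.2 — burden on department; standard: a production showing (weight exceeds 15).
    (b): 21 > 15 [met]
    (c): 72 − 52 = 20 > 15 [met]
  All elements met. The burden passes to the appellant.
Stage I.3 — burden on appellant; standard: the preponderance of the evidence (weight is at least 55).
    (d): 57 − 2 = 55 ≥ 55 [met]
    (e): 71 − 11 = 60 ≥ 55 [met]
  All elements met at the final stage.
Every stage carried; the appellant prevails on this issue.
— Issue II —
Stage II.1 (appellant, a more-likely-than-not showing, weight is at least 54): (f) net 93−40=53 < 54 — fails.
  The appellant does not carry Stage II.1.
The department prevails on this issue.
— Issue III —
Stage III.1 — burden on appellant; standard: the preponderance of the evidence (weight exceeds 50).
    (i): 67 − 14 = 53 > 50 [met]
  The appellant carries Stage III.1; the department now bears the burden.
Stage III.2 — burden on department; standard: clear and convincing evidence (weight is at least 74).
    (j): 70 < 74 [not met]
    (k): 74 ≥ 74 [met]
  Stage III.2 not carried; the department fails its burden.
The analysis ends at Stage III.2; the appellant prevails on this issue.
Per-issue: Issue I → appellant; Issue II → department; Issue III → appellant. The appellant must prevail on a majority of issues; overall, the appellant prevails.

appellant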